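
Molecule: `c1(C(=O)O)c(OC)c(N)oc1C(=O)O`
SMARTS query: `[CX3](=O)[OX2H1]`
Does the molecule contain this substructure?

Yes

The pattern [CX3](=O)[OX2H1] describes an sp2 carbon double-bonded to O and single-bonded to an -OH oxygen — a carboxylic acid.
The molecule carries a carboxylic acid group (-C(=O)OH), whose atoms satisfy every constraint of the query, so the pattern matches.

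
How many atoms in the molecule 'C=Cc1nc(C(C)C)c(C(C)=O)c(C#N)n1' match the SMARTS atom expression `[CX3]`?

Check the 16 heavy atoms by environment: 2× n (aromatic, X2) → no; 4× c (aromatic, X3) → no; 1× C (X2) → no; 1× N (X1) → no; 3× C (X3) → match; 1× O (X1) → no; 4× C (X4) → no.
That gives 3 matching atoms.

3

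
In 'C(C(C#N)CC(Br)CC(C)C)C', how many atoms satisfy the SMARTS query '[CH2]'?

3

Check the 12 heavy atoms by environment: 3× C (H3) → no; 3× C (H1) → no; 3× C (H2) → match; 1× Br (H0) → no; 1× C (H0) → no; 1× N (H0) → no.
That gives 3 matching atoms.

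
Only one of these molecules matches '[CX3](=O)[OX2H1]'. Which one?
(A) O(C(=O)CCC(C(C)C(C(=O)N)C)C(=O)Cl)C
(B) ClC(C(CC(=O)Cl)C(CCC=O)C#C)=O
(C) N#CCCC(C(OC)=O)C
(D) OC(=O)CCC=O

D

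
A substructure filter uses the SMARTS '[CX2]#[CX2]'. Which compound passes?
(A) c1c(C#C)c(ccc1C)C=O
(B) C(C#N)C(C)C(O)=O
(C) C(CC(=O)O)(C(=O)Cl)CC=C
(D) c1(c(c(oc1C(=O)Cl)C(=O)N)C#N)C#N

[CX2]#[CX2] describes a carbon-carbon triple bond (an alkyne).
(A) contains an ethynyl group (-C#CH), which satisfies every atom and bond constraint.
(B) has a nitrile (-C#N) but the triple bond is C#N, not C#C.
(C) has a vinyl group (-CH=CH2) but the C=C is a double bond; both carbons are CX3, not CX2.
(D) has a nitrile (-C#N) but the triple bond is C#N, not C#C.
So the answer is (A).

A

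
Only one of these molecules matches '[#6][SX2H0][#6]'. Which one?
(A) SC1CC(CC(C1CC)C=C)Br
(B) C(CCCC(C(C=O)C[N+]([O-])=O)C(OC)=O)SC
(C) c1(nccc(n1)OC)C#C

B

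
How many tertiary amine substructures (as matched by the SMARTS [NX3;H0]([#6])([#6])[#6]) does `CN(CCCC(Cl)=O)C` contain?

1

[NX3;H0]([#6])([#6])[#6] is the SMARTS for a tertiary amine: a trivalent nitrogen with no H, bonded to three carbons.
Exactly one fragment in the molecule meets all constraints, giving 1 match.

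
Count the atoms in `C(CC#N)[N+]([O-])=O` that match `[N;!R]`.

2

Check the 7 heavy atoms by environment: 3× C (acyclic) → no; 1× N (acyclic) → match; 1× N (charge +1, acyclic) → match; 1× O (charge -1, acyclic) → no; 1× O (acyclic) → no.
Summing the matching environments: 1 + 1 = 2 matching atoms.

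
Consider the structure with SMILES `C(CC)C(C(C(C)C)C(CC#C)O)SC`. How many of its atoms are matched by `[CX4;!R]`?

11

The query [CX4;!R] means: aliphatic carbon with four total connections, not in a ring.
Check the 15 heavy atoms by environment: 11× C (X4, acyclic) → match; 1× O (X2, acyclic) → no; 2× C (X2, acyclic) → no; 1× S (X2, acyclic) → no.
That gives 11 matching atoms.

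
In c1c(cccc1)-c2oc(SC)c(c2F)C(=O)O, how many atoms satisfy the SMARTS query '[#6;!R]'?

2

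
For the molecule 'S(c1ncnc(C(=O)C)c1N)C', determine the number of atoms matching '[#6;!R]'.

Check the 12 heavy atoms by environment: 2× n (aromatic, in 6-ring) → no; 4× c (aromatic, in 6-ring) → no; 1× S (acyclic) → no; 3× C (acyclic) → match; 1× O (acyclic) → no; 1× N (acyclic) → no.
That gives 3 matching atoms.

3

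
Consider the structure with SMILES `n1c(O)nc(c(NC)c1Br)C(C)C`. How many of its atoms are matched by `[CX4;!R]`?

The query [CX4;!R] means: aliphatic carbon with four total connections, not in a ring.
Check the 13 heavy atoms by environment: 2× n (aromatic, X2, in 6-ring) → no; 4× c (aromatic, X3, in 6-ring) → no; 4× C (X4, acyclic) → match; 1× Br (X1, acyclic) → no; 1× O (X2, acyclic) → no; 1× N (X3, acyclic) → no.
That gives 4 matching atoms.

4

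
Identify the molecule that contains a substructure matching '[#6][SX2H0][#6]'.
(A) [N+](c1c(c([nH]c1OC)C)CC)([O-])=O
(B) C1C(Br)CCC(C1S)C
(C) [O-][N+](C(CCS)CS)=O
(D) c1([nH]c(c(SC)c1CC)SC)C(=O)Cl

D

[#6][SX2H0][#6] describes an aliphatic sulfur bridging two carbons with no H on the sulfur (a thioether).
(A) has a methoxy ether (-OCH3) but the bridging atom is O, not S.
(B) has a thiol (-SH) but the sulfur has H1, not H0 bridging two carbons.
(C) has a thiol (-SH) but the sulfur has H1, not H0 bridging two carbons.
(D) contains a methylthio ether (-SCH3), which satisfies every atom and bond constraint.
So the answer is (D).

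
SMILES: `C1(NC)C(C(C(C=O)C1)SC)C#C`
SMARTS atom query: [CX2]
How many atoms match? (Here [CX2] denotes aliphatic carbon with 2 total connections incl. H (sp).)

The query [CX2] means: C with X2: aliphatic carbon with exactly 2 total connections.
Check the 13 heavy atoms by environment: 7× C (X4) → no; 1× S (X2) → no; 2× C (X2) → match; 1× N (X3) → no; 1× C (X3) → no; 1× O (X1) → no.
That gives 2 matching atoms.

2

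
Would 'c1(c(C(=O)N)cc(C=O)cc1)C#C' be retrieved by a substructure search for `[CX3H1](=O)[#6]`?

Yes

The pattern [CX3H1](=O)[#6] describes an sp2 carbon with one H, double-bonded to O and single-bonded to carbon — an aldehyde.
The molecule carries an aldehyde (-CHO), whose atoms satisfy every constraint of the query, so the pattern matches.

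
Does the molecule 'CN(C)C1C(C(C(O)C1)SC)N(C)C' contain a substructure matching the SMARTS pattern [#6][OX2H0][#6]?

No

The pattern [#6][OX2H0][#6] describes an aliphatic oxygen bridging two carbons with no H on the oxygen — an ether.
The closest candidate here is a hydroxyl group (-OH), but the oxygen has H1, not H0 bridging two carbons. No other fragment satisfies the full query, so there is no match.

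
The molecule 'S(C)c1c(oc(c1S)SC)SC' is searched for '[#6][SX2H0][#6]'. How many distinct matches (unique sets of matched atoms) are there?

[#6][SX2H0][#6] is the SMARTS for a thioether: an aliphatic sulfur bridging two carbons with no H on the sulfur.
The molecule carries 3 separate instances of a methylthio ether (-SCH3) meeting every constraint; each maps to a distinct set of atoms, giving 3 matches.

3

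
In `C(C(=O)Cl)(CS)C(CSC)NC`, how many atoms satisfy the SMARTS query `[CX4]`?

6

The query [CX4] means: C with X4: aliphatic carbon with exactly 4 total connections (bonds + H).
Check the 12 heavy atoms by environment: 6× C (X4) → match; 1× N (X3) → no; 2× S (X2) → no; 1× C (X3) → no; 1× O (X1) → no; 1× Cl (X1) → no.
That gives 6 matching atoms.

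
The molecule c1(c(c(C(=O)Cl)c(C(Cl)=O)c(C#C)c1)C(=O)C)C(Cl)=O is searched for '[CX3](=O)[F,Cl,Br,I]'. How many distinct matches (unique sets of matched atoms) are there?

3

[CX3](=O)[F,Cl,Br,I] is the SMARTS for an acyl halide: a carbonyl carbon bonded to a halogen.
The molecule carries 3 separate instances of an acyl chloride (-C(=O)Cl) meeting every constraint; each maps to a distinct set of atoms, giving 3 matches.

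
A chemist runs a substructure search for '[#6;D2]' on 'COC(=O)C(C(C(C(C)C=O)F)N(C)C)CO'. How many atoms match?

The query [#6;D2] means: any carbon bonded to exactly two heavy atoms.
Check the 17 heavy atoms by environment: 2× C (D2) → match; 5× C (D3) → no; 4× C (D1) → no; 3× O (D1) → no; 1× O (D2) → no; 1× N (D3) → no; 1× F (D1) → no.
That gives 2 matching atoms.

2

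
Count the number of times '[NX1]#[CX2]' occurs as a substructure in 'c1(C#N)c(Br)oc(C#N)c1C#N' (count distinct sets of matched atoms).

3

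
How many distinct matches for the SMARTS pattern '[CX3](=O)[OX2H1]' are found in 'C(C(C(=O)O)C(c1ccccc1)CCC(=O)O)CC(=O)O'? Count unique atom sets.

[CX3](=O)[OX2H1] is the SMARTS for a carboxylic acid: an sp2 carbon double-bonded to O and single-bonded to an -OH oxygen.
The molecule carries 3 separate instances of a carboxylic acid group (-C(=O)OH) meeting every constraint; each maps to a distinct set of atoms, giving 3 matches.

3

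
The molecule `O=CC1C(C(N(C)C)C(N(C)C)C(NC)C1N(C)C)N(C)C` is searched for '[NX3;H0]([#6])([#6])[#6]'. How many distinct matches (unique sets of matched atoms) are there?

[NX3;H0]([#6])([#6])[#6] is the SMARTS for a tertiary amine: a trivalent nitrogen with no H, bonded to three carbons.
The molecule carries 4 separate instances of a dimethylamino group (-N(CH3)2) meeting every constraint; each maps to a distinct set of atoms, giving 4 matches.

4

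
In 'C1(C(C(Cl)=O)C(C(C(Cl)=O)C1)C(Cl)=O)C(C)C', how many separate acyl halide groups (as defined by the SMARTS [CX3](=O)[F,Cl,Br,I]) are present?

3

[CX3](=O)[F,Cl,Br,I] is the SMARTS for an acyl halide: a carbonyl carbon bonded to a halogen.
The molecule carries 3 separate instances of an acyl chloride (-C(=O)Cl) meeting every constraint; each maps to a distinct set of atoms, giving 3 matches.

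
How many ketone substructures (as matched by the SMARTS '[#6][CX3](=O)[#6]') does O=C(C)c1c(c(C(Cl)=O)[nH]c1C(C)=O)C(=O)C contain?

3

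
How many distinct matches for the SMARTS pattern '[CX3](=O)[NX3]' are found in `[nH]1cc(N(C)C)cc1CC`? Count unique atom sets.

0

[CX3](=O)[NX3] is the SMARTS for an amide: a carbonyl carbon bonded to a trivalent nitrogen.
No fragment in the molecule satisfies every constraint, giving 0 matches.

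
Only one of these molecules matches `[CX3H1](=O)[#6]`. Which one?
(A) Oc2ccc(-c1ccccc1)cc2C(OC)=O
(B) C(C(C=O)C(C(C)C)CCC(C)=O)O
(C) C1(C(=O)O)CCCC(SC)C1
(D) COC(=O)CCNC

B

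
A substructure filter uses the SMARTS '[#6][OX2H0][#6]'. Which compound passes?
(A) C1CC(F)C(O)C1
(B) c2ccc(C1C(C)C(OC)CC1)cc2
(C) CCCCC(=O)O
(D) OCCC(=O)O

B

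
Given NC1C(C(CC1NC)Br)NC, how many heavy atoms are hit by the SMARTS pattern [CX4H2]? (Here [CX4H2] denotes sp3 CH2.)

1

The query [CX4H2] means: sp3 carbon (X4) with exactly two hydrogens.
Check the 11 heavy atoms by environment: 4× C (H1, X4) → no; 1× C (H2, X4) → match; 2× N (H1, X3) → no; 2× C (H3, X4) → no; 1× Br (H0, X1) → no; 1× N (H2, X3) → no.
That gives 1 matching atom.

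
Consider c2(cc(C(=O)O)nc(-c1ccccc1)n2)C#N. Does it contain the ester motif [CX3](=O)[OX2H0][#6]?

The pattern [CX3](=O)[OX2H0][#6] describes a carbonyl carbon bonded to an oxygen that is itself bonded to carbon (no H on that O) — an ester.
The closest candidate here is a carboxylic acid group (-C(=O)OH), but the singly-bonded O carries H (OX2H1, not H0). No other fragment satisfies the full query, so there is no match.

No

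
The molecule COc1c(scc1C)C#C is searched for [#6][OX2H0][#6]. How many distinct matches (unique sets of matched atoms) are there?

1

[#6][OX2H0][#6] is the SMARTS for an ether: an aliphatic oxygen bridging two carbons with no H on the oxygen.
Exactly one fragment in the molecule meets all constraints, giving 1 match.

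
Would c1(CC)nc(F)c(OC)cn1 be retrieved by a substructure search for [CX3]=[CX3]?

The pattern [CX3]=[CX3] describes a non-aromatic C=C double bond between two sp2 carbons — an alkene.
The closest candidate here is an ethyl group (-CH2CH3), but its C-C bond is a single bond between CX4 carbons, not CX3=CX3. No other fragment satisfies the full query, so there is no match.

No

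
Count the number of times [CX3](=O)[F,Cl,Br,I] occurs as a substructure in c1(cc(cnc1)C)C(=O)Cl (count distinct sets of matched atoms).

1

[CX3](=O)[F,Cl,Br,I] is the SMARTS for an acyl halide: a carbonyl carbon bonded to a halogen.
Exactly one fragment in the molecule meets all constraints, giving 1 match.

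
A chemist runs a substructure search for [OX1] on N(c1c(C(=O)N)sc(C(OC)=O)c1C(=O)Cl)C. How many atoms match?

3

The query [OX1] means: aliphatic oxygen with one total connection — typically a carbonyl =O or an oxide.
Check the 17 heavy atoms by environment: 1× s (aromatic, X2) → no; 4× c (aromatic, X3) → no; 3× C (X3) → no; 3× O (X1) → match; 2× N (X3) → no; 1× O (X2) → no; 2× C (X4) → no; 1× Cl (X1) → no.
That gives 3 matching atoms.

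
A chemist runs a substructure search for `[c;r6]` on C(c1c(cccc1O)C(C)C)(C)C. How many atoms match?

The query [c;r6] means: aromatic carbon that belongs to a six-membered ring.
Check the 13 heavy atoms by environment: 6× c (aromatic, in 6-ring) → match; 1× O (acyclic) → no; 6× C (acyclic) → no.
That gives 6 matching atoms.

6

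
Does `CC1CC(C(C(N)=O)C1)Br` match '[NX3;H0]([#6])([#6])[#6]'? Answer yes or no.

No

The pattern [NX3;H0]([#6])([#6])[#6] describes a trivalent nitrogen with no H, bonded to three carbons — a tertiary amine.
The closest candidate here is a primary amide (-C(=O)NH2), but the amide nitrogen has H2 and only one carbon neighbour. No other fragment satisfies the full query, so there is no match.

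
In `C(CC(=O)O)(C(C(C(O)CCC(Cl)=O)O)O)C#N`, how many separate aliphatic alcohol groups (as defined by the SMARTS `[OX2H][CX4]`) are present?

3

[OX2H][CX4] is the SMARTS for an aliphatic alcohol: a hydroxyl oxygen bound to an sp3 (X4) carbon.
The molecule carries 3 separate instances of a hydroxyl group (-OH) meeting every constraint; each maps to a distinct set of atoms, giving 3 matches.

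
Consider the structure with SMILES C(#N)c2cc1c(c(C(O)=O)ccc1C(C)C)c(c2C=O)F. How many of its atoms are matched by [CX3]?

The query [CX3] means: C with X3: aliphatic carbon with exactly 3 total connections.
Check the 21 heavy atoms by environment: 10× c (aromatic, X3) → no; 2× C (X3) → match; 2× O (X1) → no; 1× C (X2) → no; 1× N (X1) → no; 1× O (X2) → no; 1× F (X1) → no; 3× C (X4) → no.
That gives 2 matching atoms.

2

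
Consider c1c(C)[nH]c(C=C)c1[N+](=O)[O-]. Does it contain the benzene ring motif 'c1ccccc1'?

No

The pattern c1ccccc1 describes six aromatic carbons in a ring — a benzene ring.
The closest candidate here is a methyl group (-CH3), but no six-membered all-carbon aromatic ring is present. No other fragment satisfies the full query, so there is no match.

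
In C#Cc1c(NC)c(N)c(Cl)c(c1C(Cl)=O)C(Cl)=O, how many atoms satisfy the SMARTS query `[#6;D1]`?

The query [#6;D1] means: carbon bonded to exactly one heavy atom.
Check the 18 heavy atoms by environment: 6× c (aromatic, D3) → no; 2× C (D3) → no; 2× O (D1) → no; 3× Cl (D1) → no; 1× N (D1) → no; 1× C (D2) → no; 2× C (D1) → match; 1× N (D2) → no.
That gives 2 matching atoms.

2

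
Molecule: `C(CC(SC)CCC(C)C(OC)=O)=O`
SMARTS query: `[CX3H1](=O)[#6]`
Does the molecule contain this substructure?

Yes

The pattern [CX3H1](=O)[#6] describes an sp2 carbon with one H, double-bonded to O and single-bonded to carbon — an aldehyde.
The molecule carries an aldehyde (-CHO), whose atoms satisfy every constraint of the query, so the pattern matches.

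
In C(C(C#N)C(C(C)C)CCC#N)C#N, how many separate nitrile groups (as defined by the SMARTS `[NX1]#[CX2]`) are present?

3

[NX1]#[CX2] is the SMARTS for a nitrile: a nitrogen triple-bonded to a two-connected carbon.
The molecule carries 3 separate instances of a nitrile (-C#N) meeting every constraint; each maps to a distinct set of atoms, giving 3 matches.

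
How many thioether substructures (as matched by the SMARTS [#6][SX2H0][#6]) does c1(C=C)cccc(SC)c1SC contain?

[#6][SX2H0][#6] is the SMARTS for a thioether: an aliphatic sulfur bridging two carbons with no H on the sulfur.
The molecule carries 2 separate instances of a methylthio ether (-SCH3) meeting every constraint; each maps to a distinct set of atoms, giving 2 matches.

2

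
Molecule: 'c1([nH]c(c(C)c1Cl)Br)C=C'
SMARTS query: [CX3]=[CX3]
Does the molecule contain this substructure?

Yes

The pattern [CX3]=[CX3] describes a non-aromatic C=C double bond between two sp2 carbons — an alkene.
The molecule carries a vinyl group (-CH=CH2), whose atoms satisfy every constraint of the query, so the pattern matches.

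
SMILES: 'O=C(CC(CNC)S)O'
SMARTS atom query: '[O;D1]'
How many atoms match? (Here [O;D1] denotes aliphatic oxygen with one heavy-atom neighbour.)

2

The query [O;D1] means: aliphatic oxygen bonded to exactly one heavy atom.
Check the 9 heavy atoms by environment: 2× C (D2) → no; 2× C (D3) → no; 1× S (D1) → no; 1× N (D2) → no; 1× C (D1) → no; 2× O (D1) → match.
That gives 2 matching atoms.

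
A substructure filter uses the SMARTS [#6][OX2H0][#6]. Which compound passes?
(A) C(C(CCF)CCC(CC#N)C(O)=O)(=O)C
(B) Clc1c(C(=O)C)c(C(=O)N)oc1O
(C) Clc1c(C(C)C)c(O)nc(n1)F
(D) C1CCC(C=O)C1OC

D

[#6][OX2H0][#6] describes an aliphatic oxygen bridging two carbons with no H on the oxygen (an ether).
(A) has a carboxylic acid group (-C(=O)OH) but the -OH oxygen has H1; the =O is OX1, not OX2.
(B) has a hydroxyl group (-OH) but the oxygen has H1, not H0 bridging two carbons.
(C) has a hydroxyl group (-OH) but the oxygen has H1, not H0 bridging two carbons.
(D) contains a methoxy ether (-OCH3), which satisfies every atom and bond constraint.
So the answer is (D).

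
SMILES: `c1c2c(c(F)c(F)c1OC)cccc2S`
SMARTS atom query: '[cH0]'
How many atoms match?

6

The query [cH0] means: aromatic carbon with no attached hydrogen (substituted or ring-fusion).
Check the 15 heavy atoms by environment: 6× c (aromatic, H0) → match; 4× c (aromatic, H1) → no; 1× O (H0) → no; 1× C (H3) → no; 2× F (H0) → no; 1× S (H1) → no.
That gives 6 matching atoms.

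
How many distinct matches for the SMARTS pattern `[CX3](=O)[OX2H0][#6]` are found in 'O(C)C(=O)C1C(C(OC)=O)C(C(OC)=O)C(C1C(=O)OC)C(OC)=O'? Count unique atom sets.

5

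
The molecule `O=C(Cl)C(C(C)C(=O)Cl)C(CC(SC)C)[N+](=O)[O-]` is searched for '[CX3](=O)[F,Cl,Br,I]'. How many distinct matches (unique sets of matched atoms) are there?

2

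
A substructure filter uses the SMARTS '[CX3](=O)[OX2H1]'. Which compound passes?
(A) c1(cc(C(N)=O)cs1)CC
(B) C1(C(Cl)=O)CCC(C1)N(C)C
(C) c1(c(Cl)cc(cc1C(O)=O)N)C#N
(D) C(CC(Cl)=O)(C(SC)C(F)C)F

C

[CX3](=O)[OX2H1] describes an sp2 carbon double-bonded to O and single-bonded to an -OH oxygen (a carboxylic acid).
(A) has a primary amide (-C(=O)NH2) but the carbonyl is bonded to N, not to an -OH oxygen.
(B) has an acyl chloride (-C(=O)Cl) but the carbonyl is bonded to Cl, not to an -OH oxygen.
(C) contains a carboxylic acid group (-C(=O)OH), which satisfies every atom and bond constraint.
(D) has an acyl chloride (-C(=O)Cl) but the carbonyl is bonded to Cl, not to an -OH oxygen.
So the answer is (C).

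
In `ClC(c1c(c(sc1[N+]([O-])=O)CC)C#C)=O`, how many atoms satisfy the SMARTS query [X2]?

3

Check the 15 heavy atoms by environment: 1× s (aromatic, X2) → match; 4× c (aromatic, X3) → no; 1× C (X3) → no; 2× O (X1) → no; 1× Cl (X1) → no; 2× C (X2) → match; 2× C (X4) → no; 1× N (charge +1, X3) → no; 1× O (charge -1, X1) → no.
Summing the matching environments: 1 + 2 = 3 matching atoms.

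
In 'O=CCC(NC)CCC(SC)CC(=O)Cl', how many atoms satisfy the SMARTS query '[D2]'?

The query [D2] means: atom with exactly two heavy-atom neighbours.
Check the 15 heavy atoms by environment: 5× C (D2) → match; 3× C (D3) → no; 1× S (D2) → match; 2× C (D1) → no; 1× N (D2) → match; 2× O (D1) → no; 1× Cl (D1) → no.
Summing the matching environments: 5 + 1 + 1 = 7 matching atoms.

7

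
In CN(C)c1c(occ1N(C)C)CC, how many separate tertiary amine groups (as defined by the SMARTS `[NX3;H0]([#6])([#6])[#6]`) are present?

[NX3;H0]([#6])([#6])[#6] is the SMARTS for a tertiary amine: a trivalent nitrogen with no H, bonded to three carbons.
The molecule carries 2 separate instances of a dimethylamino group (-N(CH3)2) meeting every constraint; each maps to a distinct set of atoms, giving 2 matches.

2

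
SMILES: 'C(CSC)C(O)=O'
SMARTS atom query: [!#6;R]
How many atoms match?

0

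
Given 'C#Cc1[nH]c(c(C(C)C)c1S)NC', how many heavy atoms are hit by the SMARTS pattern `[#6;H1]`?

2

The query [#6;H1] means: any carbon bearing exactly one hydrogen.
Check the 13 heavy atoms by environment: 1× n (aromatic, H1) → no; 4× c (aromatic, H0) → no; 1× C (H0) → no; 2× C (H1) → match; 3× C (H3) → no; 1× S (H1) → no; 1× N (H1) → no.
That gives 2 matching atoms.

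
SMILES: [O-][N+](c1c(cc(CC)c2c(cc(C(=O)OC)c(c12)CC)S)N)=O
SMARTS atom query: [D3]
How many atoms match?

The query [D3] means: atom with exactly three heavy-atom neighbours.
Check the 23 heavy atoms by environment: 8× c (aromatic, D3) → match; 2× c (aromatic, D2) → no; 1× C (D3) → match; 2× O (D1) → no; 1× O (D2) → no; 3× C (D1) → no; 1× S (D1) → no; 2× C (D2) → no; 1× N (D1) → no; 1× N (charge +1, D3) → match; 1× O (charge -1, D1) → no.
Summing the matching environments: 8 + 1 + 1 = 10 matching atoms.

10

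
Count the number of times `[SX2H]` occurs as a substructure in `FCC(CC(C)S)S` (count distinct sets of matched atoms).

2

[SX2H] is the SMARTS for a thiol: an aliphatic sulfur with two connections, one being H.
The molecule carries 2 separate instances of a thiol (-SH) meeting every constraint; each maps to a distinct set of atoms, giving 2 matches.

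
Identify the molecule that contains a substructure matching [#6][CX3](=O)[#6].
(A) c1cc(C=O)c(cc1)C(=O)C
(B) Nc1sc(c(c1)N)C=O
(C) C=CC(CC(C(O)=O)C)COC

[#6][CX3](=O)[#6] describes a carbonyl carbon (no H) flanked by two carbons (a ketone).
(A) contains an acetyl/ketone group (-C(=O)CH3), which satisfies every atom and bond constraint.
(B) has an aldehyde (-CHO) but the carbonyl carbon has H1, so it is not flanked by two carbons.
(C) has a carboxylic acid group (-C(=O)OH) but one neighbour of the carbonyl carbon is O, not C.
So the answer is (A).

A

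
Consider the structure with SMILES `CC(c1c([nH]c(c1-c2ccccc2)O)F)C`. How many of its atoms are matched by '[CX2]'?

0

Check the 16 heavy atoms by environment: 1× n (aromatic, X3) → no; 10× c (aromatic, X3) → no; 1× O (X2) → no; 3× C (X4) → no; 1× F (X1) → no.
No environment satisfies the query, so 0 matching atoms.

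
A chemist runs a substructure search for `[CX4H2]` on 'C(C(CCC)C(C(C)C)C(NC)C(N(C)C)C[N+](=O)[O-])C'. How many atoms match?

4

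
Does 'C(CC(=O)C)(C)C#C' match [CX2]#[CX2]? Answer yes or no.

The pattern [CX2]#[CX2] describes a carbon-carbon triple bond — an alkyne.
The molecule carries an ethynyl group (-C#CH), whose atoms satisfy every constraint of the query, so the pattern matches.

Yes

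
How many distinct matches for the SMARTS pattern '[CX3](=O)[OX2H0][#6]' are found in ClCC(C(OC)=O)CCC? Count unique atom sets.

1

[CX3](=O)[OX2H0][#6] is the SMARTS for an ester: a carbonyl carbon bonded to an oxygen that is itself bonded to carbon (no H on that O).
Exactly one fragment in the molecule meets all constraints, giving 1 match.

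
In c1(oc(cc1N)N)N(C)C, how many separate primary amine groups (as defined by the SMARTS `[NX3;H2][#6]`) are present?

[NX3;H2][#6] is the SMARTS for a primary amine: a trivalent nitrogen with two H attached to carbon.
The molecule carries 2 separate instances of a primary amino group (-NH2) meeting every constraint; each maps to a distinct set of atoms, giving 2 matches.

2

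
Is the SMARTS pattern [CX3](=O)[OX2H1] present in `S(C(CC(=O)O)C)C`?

Yes

The pattern [CX3](=O)[OX2H1] describes an sp2 carbon double-bonded to O and single-bonded to an -OH oxygen — a carboxylic acid.
The molecule carries a carboxylic acid group (-C(=O)OH), whose atoms satisfy every constraint of the query, so the pattern matches.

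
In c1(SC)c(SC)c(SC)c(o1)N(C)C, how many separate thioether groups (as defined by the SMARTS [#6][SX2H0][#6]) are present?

3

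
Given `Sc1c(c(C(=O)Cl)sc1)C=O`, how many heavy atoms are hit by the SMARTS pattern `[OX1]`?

The query [OX1] means: aliphatic oxygen with one total connection — typically a carbonyl =O or an oxide.
Check the 11 heavy atoms by environment: 1× s (aromatic, X2) → no; 4× c (aromatic, X3) → no; 1× S (X2) → no; 2× C (X3) → no; 2× O (X1) → match; 1× Cl (X1) → no.
That gives 2 matching atoms.

2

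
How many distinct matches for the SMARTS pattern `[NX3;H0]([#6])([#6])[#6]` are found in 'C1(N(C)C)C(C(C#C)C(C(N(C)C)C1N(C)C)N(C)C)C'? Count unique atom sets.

[NX3;H0]([#6])([#6])[#6] is the SMARTS for a tertiary amine: a trivalent nitrogen with no H, bonded to three carbons.
The molecule carries 4 separate instances of a dimethylamino group (-N(CH3)2) meeting every constraint; each maps to a distinct set of atoms, giving 4 matches.

4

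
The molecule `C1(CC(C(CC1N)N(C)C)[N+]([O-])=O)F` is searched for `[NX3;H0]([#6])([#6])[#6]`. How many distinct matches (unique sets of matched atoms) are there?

[NX3;H0]([#6])([#6])[#6] is the SMARTS for a tertiary amine: a trivalent nitrogen with no H, bonded to three carbons.
Exactly one fragment in the molecule meets all constraints, giving 1 match.

1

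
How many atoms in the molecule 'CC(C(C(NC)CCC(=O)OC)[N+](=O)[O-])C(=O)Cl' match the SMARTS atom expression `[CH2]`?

2

Check the 18 heavy atoms by environment: 2× C (H2) → match; 3× C (H1) → no; 3× C (H3) → no; 2× C (H0) → no; 4× O (H0) → no; 1× N (H1) → no; 1× N (charge +1, H0) → no; 1× O (charge -1, H0) → no; 1× Cl (H0) → no.
That gives 2 matching atoms.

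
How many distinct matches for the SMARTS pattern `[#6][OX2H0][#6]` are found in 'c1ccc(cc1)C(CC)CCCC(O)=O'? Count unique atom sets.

[#6][OX2H0][#6] is the SMARTS for an ether: an aliphatic oxygen bridging two carbons with no H on the oxygen.
The molecule has a carboxylic acid group (-C(=O)OH), but the -OH oxygen has H1; the =O is OX1, not OX2; nothing else fits, so there are 0 matches.

0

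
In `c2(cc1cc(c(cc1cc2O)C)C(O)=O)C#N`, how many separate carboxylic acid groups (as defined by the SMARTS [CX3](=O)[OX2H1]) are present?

1

[CX3](=O)[OX2H1] is the SMARTS for a carboxylic acid: an sp2 carbon double-bonded to O and single-bonded to an -OH oxygen.
Exactly one fragment in the molecule meets all constraints, giving 1 match.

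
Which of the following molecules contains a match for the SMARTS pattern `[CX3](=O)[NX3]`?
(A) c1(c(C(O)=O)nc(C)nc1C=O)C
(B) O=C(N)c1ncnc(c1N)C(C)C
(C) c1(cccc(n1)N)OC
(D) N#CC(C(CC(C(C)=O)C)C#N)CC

[CX3](=O)[NX3] describes a carbonyl carbon bonded to a trivalent nitrogen (an amide).
(A) has a carboxylic acid group (-C(=O)OH) but the carbonyl is bonded to O, not to an NX3 nitrogen.
(B) contains a primary amide (-C(=O)NH2), which satisfies every atom and bond constraint.
(C) has a primary amino group (-NH2) but the -NH2 is not attached to a carbonyl carbon.
(D) has a nitrile (-C#N) but the nitrile N is NX1 (triple-bonded), not NX3.
So the answer is (B).

B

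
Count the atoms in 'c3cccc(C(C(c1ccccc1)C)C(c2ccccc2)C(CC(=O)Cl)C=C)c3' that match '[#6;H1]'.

20

The query [#6;H1] means: any carbon bearing exactly one hydrogen.
Check the 29 heavy atoms by environment: 2× C (H2) → no; 5× C (H1) → match; 1× C (H3) → no; 1× C (H0) → no; 1× O (H0) → no; 1× Cl (H0) → no; 3× c (aromatic, H0) → no; 15× c (aromatic, H1) → match.
Summing the matching environments: 5 + 15 = 20 matching atoms.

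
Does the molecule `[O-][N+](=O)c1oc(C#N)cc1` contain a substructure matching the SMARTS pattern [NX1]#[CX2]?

Yes

The pattern [NX1]#[CX2] describes a nitrogen triple-bonded to a two-connected carbon — a nitrile.
The molecule carries a nitrile (-C#N), whose atoms satisfy every constraint of the query, so the pattern matches.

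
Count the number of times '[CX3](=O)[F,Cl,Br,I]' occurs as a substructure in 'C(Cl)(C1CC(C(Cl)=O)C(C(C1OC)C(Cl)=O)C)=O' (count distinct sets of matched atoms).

3

[CX3](=O)[F,Cl,Br,I] is the SMARTS for an acyl halide: a carbonyl carbon bonded to a halogen.
The molecule carries 3 separate instances of an acyl chloride (-C(=O)Cl) meeting every constraint; each maps to a distinct set of atoms, giving 3 matches.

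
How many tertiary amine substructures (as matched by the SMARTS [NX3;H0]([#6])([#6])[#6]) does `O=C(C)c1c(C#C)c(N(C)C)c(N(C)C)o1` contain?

2

[NX3;H0]([#6])([#6])[#6] is the SMARTS for a tertiary amine: a trivalent nitrogen with no H, bonded to three carbons.
The molecule carries 2 separate instances of a dimethylamino group (-N(CH3)2) meeting every constraint; each maps to a distinct set of atoms, giving 2 matches.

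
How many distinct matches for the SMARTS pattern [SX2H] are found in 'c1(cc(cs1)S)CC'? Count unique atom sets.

1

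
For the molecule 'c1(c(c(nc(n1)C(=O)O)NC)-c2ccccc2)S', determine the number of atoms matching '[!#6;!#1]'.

6

The query [!#6;!#1] means: not carbon and not hydrogen — any heteroatom.
Check the 18 heavy atoms by environment: 2× n (aromatic) → match; 10× c (aromatic) → no; 1× N → match; 2× C → no; 2× O → match; 1× S → match.
Summing the matching environments: 2 + 1 + 2 + 1 = 6 matching atoms.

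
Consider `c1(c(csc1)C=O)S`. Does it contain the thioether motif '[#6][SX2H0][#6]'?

No

The pattern [#6][SX2H0][#6] describes an aliphatic sulfur bridging two carbons with no H on the sulfur — a thioether.
The closest candidate here is a thiol (-SH), but the sulfur has H1, not H0 bridging two carbons. No other fragment satisfies the full query, so there is no match.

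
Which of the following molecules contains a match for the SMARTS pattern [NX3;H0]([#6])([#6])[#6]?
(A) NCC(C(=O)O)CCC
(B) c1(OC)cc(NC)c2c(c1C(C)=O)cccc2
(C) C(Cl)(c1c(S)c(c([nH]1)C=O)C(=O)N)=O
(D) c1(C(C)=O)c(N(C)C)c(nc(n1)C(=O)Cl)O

D

[NX3;H0]([#6])([#6])[#6] describes a trivalent nitrogen with no H, bonded to three carbons (a tertiary amine).
(A) has a primary amino group (-NH2) but the nitrogen has H2, not H0 with three carbons.
(B) has an N-methylamino group (-NHCH3) but the nitrogen still has one H (H1), not H0.
(C) has a primary amide (-C(=O)NH2) but the amide nitrogen has H2 and only one carbon neighbour.
(D) contains a dimethylamino group (-N(CH3)2), which satisfies every atom and bond constraint.
So the answer is (D).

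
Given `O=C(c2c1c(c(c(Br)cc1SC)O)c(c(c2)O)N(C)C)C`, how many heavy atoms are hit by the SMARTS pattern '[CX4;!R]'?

4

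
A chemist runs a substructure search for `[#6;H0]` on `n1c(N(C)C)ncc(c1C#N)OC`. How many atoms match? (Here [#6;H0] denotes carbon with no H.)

4

The query [#6;H0] means: any carbon with no attached hydrogen.
Check the 13 heavy atoms by environment: 2× n (aromatic, H0) → no; 3× c (aromatic, H0) → match; 1× c (aromatic, H1) → no; 1× O (H0) → no; 3× C (H3) → no; 1× C (H0) → match; 2× N (H0) → no.
Summing the matching environments: 3 + 1 = 4 matching atoms.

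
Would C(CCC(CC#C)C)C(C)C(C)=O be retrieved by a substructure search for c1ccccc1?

No

The pattern c1ccccc1 describes six aromatic carbons in a ring — a benzene ring.
The closest candidate here is a methyl group (-CH3), but no six-membered all-carbon aromatic ring is present. No other fragment satisfies the full query, so there is no match.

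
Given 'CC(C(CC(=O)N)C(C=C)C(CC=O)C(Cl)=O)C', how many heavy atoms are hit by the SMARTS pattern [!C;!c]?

5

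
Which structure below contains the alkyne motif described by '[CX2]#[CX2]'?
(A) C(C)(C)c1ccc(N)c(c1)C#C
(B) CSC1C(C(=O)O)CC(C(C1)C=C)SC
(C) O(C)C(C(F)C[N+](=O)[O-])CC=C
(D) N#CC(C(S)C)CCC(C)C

[CX2]#[CX2] describes a carbon-carbon triple bond (an alkyne).
(A) contains an ethynyl group (-C#CH), which satisfies every atom and bond constraint.
(B) has a vinyl group (-CH=CH2) but the C=C is a double bond; both carbons are CX3, not CX2.
(C) has a vinyl group (-CH=CH2) but the C=C is a double bond; both carbons are CX3, not CX2.
(D) has a nitrile (-C#N) but the triple bond is C#N, not C#C.
So the answer is (A).

A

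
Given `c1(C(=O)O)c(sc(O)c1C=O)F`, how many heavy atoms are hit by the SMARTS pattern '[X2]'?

3

Check the 12 heavy atoms by environment: 1× s (aromatic, X2) → match; 4× c (aromatic, X3) → no; 2× C (X3) → no; 2× O (X1) → no; 2× O (X2) → match; 1× F (X1) → no.
Summing the matching environments: 1 + 2 = 3 matching atoms.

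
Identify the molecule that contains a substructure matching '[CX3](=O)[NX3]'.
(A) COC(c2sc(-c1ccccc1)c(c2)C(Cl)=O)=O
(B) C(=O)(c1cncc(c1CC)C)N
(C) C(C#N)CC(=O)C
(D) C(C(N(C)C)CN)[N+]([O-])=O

B

[CX3](=O)[NX3] describes a carbonyl carbon bonded to a trivalent nitrogen (an amide).
(A) has a methyl-ester group (-C(=O)OCH3) but the carbonyl is bonded to O, not to an NX3 nitrogen.
(B) contains a primary amide (-C(=O)NH2), which satisfies every atom and bond constraint.
(C) has a nitrile (-C#N) but the nitrile N is NX1 (triple-bonded), not NX3.
(D) has a primary amino group (-NH2) but the -NH2 is not attached to a carbonyl carbon.
So the answer is (B).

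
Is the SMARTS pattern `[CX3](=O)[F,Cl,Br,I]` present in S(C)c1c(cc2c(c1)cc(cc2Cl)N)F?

No

The pattern [CX3](=O)[F,Cl,Br,I] describes a carbonyl carbon bonded to a halogen — an acyl halide.
The closest candidate here is a chloro substituent, but the Cl is not on a carbonyl carbon. No other fragment satisfies the full query, so there is no match.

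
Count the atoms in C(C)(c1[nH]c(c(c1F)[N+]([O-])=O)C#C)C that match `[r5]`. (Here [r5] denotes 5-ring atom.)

5

The query [r5] means: r5 matches atoms in a five-membered ring.
Check the 14 heavy atoms by environment: 1× n (aromatic, in 5-ring) → match; 4× c (aromatic, in 5-ring) → match; 1× N (charge +1, acyclic) → no; 1× O (charge -1, acyclic) → no; 1× O (acyclic) → no; 5× C (acyclic) → no; 1× F (acyclic) → no.
Summing the matching environments: 1 + 4 = 5 matching atoms.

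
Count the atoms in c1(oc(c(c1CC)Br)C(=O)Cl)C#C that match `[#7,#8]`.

The query [#7,#8] means: nitrogen or oxygen (comma = OR).
Check the 13 heavy atoms by environment: 1× o (aromatic) → match; 4× c (aromatic) → no; 1× Br → no; 5× C → no; 1× O → match; 1× Cl → no.
Summing the matching environments: 1 + 1 = 2 matching atoms.

2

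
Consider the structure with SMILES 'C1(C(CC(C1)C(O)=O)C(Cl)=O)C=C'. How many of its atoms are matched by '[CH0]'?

2

The query [CH0] means: aliphatic carbon with no attached hydrogen.
Check the 13 heavy atoms by environment: 3× C (H2) → no; 4× C (H1) → no; 2× C (H0) → match; 2× O (H0) → no; 1× O (H1) → no; 1× Cl (H0) → no.
That gives 2 matching atoms.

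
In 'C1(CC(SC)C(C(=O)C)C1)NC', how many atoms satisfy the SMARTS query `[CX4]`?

8

The query [CX4] means: C with X4: aliphatic carbon with exactly 4 total connections (bonds + H).
Check the 12 heavy atoms by environment: 8× C (X4) → match; 1× N (X3) → no; 1× S (X2) → no; 1× C (X3) → no; 1× O (X1) → no.
That gives 8 matching atoms.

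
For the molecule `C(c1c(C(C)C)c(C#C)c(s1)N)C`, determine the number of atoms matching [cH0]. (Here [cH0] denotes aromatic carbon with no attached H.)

Check the 13 heavy atoms by environment: 1× s (aromatic, H0) → no; 4× c (aromatic, H0) → match; 1× N (H2) → no; 1× C (H2) → no; 3× C (H3) → no; 1× C (H0) → no; 2× C (H1) → no.
That gives 4 matching atoms.

4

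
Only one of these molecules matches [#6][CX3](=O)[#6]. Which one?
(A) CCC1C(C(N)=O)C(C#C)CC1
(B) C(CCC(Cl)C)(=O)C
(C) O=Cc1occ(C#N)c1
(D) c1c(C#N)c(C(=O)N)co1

B

[#6][CX3](=O)[#6] describes a carbonyl carbon (no H) flanked by two carbons (a ketone).
(A) has a primary amide (-C(=O)NH2) but one neighbour of the carbonyl carbon is N, not C.
(B) contains an acetyl/ketone group (-C(=O)CH3), which satisfies every atom and bond constraint.
(C) has an aldehyde (-CHO) but the carbonyl carbon has H1, so it is not flanked by two carbons.
(D) has a primary amide (-C(=O)NH2) but one neighbour of the carbonyl carbon is N, not C.
So the answer is (B).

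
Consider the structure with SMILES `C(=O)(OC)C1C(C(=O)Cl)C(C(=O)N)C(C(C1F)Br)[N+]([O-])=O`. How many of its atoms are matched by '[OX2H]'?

0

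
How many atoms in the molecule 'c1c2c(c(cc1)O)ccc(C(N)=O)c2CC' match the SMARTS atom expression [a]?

The query [a] means: a matches any aromatic atom.
Check the 16 heavy atoms by environment: 10× c (aromatic) → match; 2× O → no; 3× C → no; 1× N → no.
That gives 10 matching atoms.

10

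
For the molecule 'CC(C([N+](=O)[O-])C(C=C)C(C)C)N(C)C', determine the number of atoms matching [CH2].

1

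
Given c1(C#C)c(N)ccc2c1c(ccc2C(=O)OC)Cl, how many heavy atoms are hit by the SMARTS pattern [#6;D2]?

The query [#6;D2] means: any carbon bonded to exactly two heavy atoms.
Check the 18 heavy atoms by environment: 6× c (aromatic, D3) → no; 4× c (aromatic, D2) → match; 1× N (D1) → no; 1× C (D2) → match; 2× C (D1) → no; 1× Cl (D1) → no; 1× C (D3) → no; 1× O (D1) → no; 1× O (D2) → no.
Summing the matching environments: 4 + 1 = 5 matching atoms.

5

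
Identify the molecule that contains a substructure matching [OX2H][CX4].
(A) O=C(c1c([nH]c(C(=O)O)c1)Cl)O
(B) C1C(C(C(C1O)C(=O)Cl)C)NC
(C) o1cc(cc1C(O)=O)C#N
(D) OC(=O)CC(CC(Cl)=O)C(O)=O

B

[OX2H][CX4] describes a hydroxyl oxygen bound to an sp3 (X4) carbon (an aliphatic alcohol).
(A) has a carboxylic acid group (-C(=O)OH) but the -OH is on a CX3 carbonyl carbon, not a CX4 carbon.
(B) contains a hydroxyl group (-OH), which satisfies every atom and bond constraint.
(C) has a carboxylic acid group (-C(=O)OH) but the -OH is on a CX3 carbonyl carbon, not a CX4 carbon.
(D) has a carboxylic acid group (-C(=O)OH) but the -OH is on a CX3 carbonyl carbon, not a CX4 carbon.
So the answer is (B).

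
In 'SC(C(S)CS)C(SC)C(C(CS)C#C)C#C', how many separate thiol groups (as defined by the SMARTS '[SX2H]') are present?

[SX2H] is the SMARTS for a thiol: an aliphatic sulfur with two connections, one being H.
The molecule carries 4 separate instances of a thiol (-SH) meeting every constraint; each maps to a distinct set of atoms, giving 4 matches.

4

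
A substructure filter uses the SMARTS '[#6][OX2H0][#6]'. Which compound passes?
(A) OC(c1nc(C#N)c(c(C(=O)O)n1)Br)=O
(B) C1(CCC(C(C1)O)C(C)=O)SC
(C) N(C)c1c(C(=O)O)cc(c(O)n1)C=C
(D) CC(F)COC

D

[#6][OX2H0][#6] describes an aliphatic oxygen bridging two carbons with no H on the oxygen (an ether).
(A) has a carboxylic acid group (-C(=O)OH) but the -OH oxygen has H1; the =O is OX1, not OX2.
(B) has a hydroxyl group (-OH) but the oxygen has H1, not H0 bridging two carbons.
(C) has a hydroxyl group (-OH) but the oxygen has H1, not H0 bridging two carbons.
(D) contains a methoxy ether (-OCH3), which satisfies every atom and bond constraint.
So the answer is (D).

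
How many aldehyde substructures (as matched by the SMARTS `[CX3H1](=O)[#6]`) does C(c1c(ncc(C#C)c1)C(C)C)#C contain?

0

[CX3H1](=O)[#6] is the SMARTS for an aldehyde: an sp2 carbon with one H, double-bonded to O and single-bonded to carbon.
No fragment in the molecule satisfies every constraint, giving 0 matches.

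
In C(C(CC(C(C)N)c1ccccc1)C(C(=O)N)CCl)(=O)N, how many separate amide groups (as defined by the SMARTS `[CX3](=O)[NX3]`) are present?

2

[CX3](=O)[NX3] is the SMARTS for an amide: a carbonyl carbon bonded to a trivalent nitrogen.
The molecule carries 2 separate instances of a primary amide (-C(=O)NH2) meeting every constraint; each maps to a distinct set of atoms, giving 2 matches.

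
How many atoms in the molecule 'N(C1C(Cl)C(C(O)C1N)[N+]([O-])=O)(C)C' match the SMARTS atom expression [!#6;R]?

0

The query [!#6;R] means: non-carbon atom that is part of a ring.
Check the 14 heavy atoms by environment: 5× C (in 5-ring) → no; 1× Cl (acyclic) → no; 2× N (acyclic) → no; 2× O (acyclic) → no; 2× C (acyclic) → no; 1× N (charge +1, acyclic) → no; 1× O (charge -1, acyclic) → no.
No environment satisfies the query, so 0 matching atoms.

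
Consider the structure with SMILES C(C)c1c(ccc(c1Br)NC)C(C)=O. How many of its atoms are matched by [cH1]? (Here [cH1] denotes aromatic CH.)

Check the 14 heavy atoms by environment: 4× c (aromatic, H0) → no; 2× c (aromatic, H1) → match; 1× C (H2) → no; 3× C (H3) → no; 1× C (H0) → no; 1× O (H0) → no; 1× N (H1) → no; 1× Br (H0) → no.
That gives 2 matching atoms.

2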